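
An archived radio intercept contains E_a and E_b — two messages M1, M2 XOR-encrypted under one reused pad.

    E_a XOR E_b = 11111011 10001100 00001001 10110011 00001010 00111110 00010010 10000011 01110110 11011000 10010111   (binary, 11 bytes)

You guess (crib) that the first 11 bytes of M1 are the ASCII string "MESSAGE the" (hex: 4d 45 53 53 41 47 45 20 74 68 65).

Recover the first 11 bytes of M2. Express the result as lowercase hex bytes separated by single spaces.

Since E_a ⊕ E_b = M1 ⊕ M2, XORing with the guessed M1 bytes yields the corresponding M2 bytes: M2 = (E_a ⊕ E_b) ⊕ M1.
fb xor 4d = b6
8c xor 45 = c9
09 xor 53 = 5a
b3 xor 53 = e0
0a xor 41 = 4b
3e xor 47 = 79
12 xor 45 = 57
83 xor 20 = a3
76 xor 74 = 02
d8 xor 68 = b0
97 xor 65 = f2

b6 c9 5a e0 4b 79 57 a3 02 b0 f2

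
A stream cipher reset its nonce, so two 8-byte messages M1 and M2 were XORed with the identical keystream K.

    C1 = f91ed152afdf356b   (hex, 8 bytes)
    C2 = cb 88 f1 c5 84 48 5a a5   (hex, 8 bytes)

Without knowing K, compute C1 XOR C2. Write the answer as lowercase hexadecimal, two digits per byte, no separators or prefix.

C1 ⊕ C2 = (M1 ⊕ K) ⊕ (M2 ⊕ K) = M1 ⊕ M2 — the shared key cancels under XOR.
byte 0: f9 XOR cb = 32
byte 1: 1e XOR 88 = 96
byte 2: d1 XOR f1 = 20
byte 3: 52 XOR c5 = 97
byte 4: af XOR 84 = 2b
byte 5: df XOR 48 = 97
byte 6: 35 XOR 5a = 6f
byte 7: 6b XOR a5 = ce

329620972b976fce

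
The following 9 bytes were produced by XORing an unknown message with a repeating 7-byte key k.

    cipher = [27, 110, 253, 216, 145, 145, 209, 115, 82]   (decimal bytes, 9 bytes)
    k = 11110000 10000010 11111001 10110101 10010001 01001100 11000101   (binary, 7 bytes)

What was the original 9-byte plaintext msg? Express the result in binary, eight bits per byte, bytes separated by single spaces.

11101011 11101100 00000100 01101101 00000000 11011101 00010100 10000011 11010000

The 7-byte key repeats, so the effective keystream is f0 82 f9 b5 91 4c c5 f0 82.
byte 0: 00011011 ⊕ 11110000 = 11101011
byte 1: 01101110 ⊕ 10000010 = 11101100
byte 2: 11111101 ⊕ 11111001 = 00000100
byte 3: 11011000 ⊕ 10110101 = 01101101
byte 4: 10010001 ⊕ 10010001 = 00000000
byte 5: 10010001 ⊕ 01001100 = 11011101
byte 6: 11010001 ⊕ 11000101 = 00010100
byte 7: 01110011 ⊕ 11110000 = 10000011
byte 8: 01010010 ⊕ 10000010 = 11010000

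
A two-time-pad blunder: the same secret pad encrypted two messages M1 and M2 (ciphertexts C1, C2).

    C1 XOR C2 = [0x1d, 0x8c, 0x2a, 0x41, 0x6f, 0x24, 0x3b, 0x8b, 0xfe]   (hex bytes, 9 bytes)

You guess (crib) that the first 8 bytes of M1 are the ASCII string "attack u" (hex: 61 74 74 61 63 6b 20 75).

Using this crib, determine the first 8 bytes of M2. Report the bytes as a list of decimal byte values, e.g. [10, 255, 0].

Since C1 ⊕ C2 = M1 ⊕ M2, XORing with the guessed M1 bytes yields the corresponding M2 bytes: M2 = (C1 ⊕ C2) ⊕ M1.
1d ^ 61 = 7c
8c ^ 74 = f8
2a ^ 74 = 5e
41 ^ 61 = 20
6f ^ 63 = 0c
24 ^ 6b = 4f
3b ^ 20 = 1b
8b ^ 75 = fe

[124, 248, 94, 32, 12, 79, 27, 254]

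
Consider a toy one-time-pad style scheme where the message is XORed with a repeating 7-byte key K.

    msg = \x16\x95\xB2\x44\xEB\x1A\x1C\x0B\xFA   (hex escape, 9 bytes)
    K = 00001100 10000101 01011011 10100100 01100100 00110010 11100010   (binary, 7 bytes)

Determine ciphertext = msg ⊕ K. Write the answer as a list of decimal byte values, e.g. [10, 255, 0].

[26, 16, 233, 224, 143, 40, 254, 7, 127]

The 7-byte key repeats, so the effective keystream is 0c 85 5b a4 64 32 e2 0c 85.
byte 0: 00010110 ⊕ 00001100 = 00011010
byte 1: 10010101 ⊕ 10000101 = 00010000
byte 2: 10110010 ⊕ 01011011 = 11101001
byte 3: 01000100 ⊕ 10100100 = 11100000
byte 4: 11101011 ⊕ 01100100 = 10001111
byte 5: 00011010 ⊕ 00110010 = 00101000
byte 6: 00011100 ⊕ 11100010 = 11111110
byte 7: 00001011 ⊕ 00001100 = 00000111
byte 8: 11111010 ⊕ 10000101 = 01111111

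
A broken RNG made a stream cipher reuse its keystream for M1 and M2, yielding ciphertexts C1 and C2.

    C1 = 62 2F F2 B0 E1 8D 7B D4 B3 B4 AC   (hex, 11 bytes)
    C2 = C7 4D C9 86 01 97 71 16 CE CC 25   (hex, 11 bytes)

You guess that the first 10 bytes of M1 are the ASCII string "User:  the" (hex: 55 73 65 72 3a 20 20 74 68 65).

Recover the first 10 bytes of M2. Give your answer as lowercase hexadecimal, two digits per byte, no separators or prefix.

First, C1 ⊕ C2 = (M1 ⊕ K) ⊕ (M2 ⊕ K) = M1 ⊕ M2, so the key drops out. Then M2 = (M1 ⊕ M2) ⊕ M1 over the first 10 bytes.
byte 0: (62 XOR c7) XOR 55 = a5 XOR 55 = f0
byte 1: (2f XOR 4d) XOR 73 = 62 XOR 73 = 11
byte 2: (f2 XOR c9) XOR 65 = 3b XOR 65 = 5e
byte 3: (b0 XOR 86) XOR 72 = 36 XOR 72 = 44
byte 4: (e1 XOR 01) XOR 3a = e0 XOR 3a = da
byte 5: (8d XOR 97) XOR 20 = 1a XOR 20 = 3a
byte 6: (7b XOR 71) XOR 20 = 0a XOR 20 = 2a
byte 7: (d4 XOR 16) XOR 74 = c2 XOR 74 = b6
byte 8: (b3 XOR ce) XOR 68 = 7d XOR 68 = 15
byte 9: (b4 XOR cc) XOR 65 = 78 XOR 65 = 1d

f0115e44da3a2ab6151d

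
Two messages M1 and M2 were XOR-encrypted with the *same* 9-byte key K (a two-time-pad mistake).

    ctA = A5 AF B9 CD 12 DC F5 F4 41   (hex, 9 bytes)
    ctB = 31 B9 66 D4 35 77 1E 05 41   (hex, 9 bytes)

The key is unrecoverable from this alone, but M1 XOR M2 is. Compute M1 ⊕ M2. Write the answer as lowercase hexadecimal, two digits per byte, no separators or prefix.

ctA ⊕ ctB = (M1 ⊕ K) ⊕ (M2 ⊕ K) = M1 ⊕ M2 — the shared key cancels under XOR.
165 xor  49 = 148
175 xor 185 =  22
185 xor 102 = 223
205 xor 212 =  25
 18 xor  53 =  39
220 xor 119 = 171
245 xor  30 = 235
244 xor   5 = 241
 65 xor  65 =   0

9416df1927abebf100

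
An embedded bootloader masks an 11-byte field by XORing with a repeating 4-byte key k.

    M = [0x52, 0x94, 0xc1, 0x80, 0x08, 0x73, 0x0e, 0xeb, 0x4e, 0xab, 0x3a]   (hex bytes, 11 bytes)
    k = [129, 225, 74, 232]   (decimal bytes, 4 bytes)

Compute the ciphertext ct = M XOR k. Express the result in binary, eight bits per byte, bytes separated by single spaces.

11010011 01110101 10001011 01101000 10001001 10010010 01000100 00000011 11001111 01001010 01110000

The 4-byte key repeats, so the effective keystream is 81 e1 4a e8 81 e1 4a e8 81 e1 4a.
byte 0:  82 ^ 129 = 211
byte 1: 148 ^ 225 = 117
byte 2: 193 ^  74 = 139
byte 3: 128 ^ 232 = 104
byte 4:   8 ^ 129 = 137
byte 5: 115 ^ 225 = 146
byte 6:  14 ^  74 =  68
byte 7: 235 ^ 232 =   3
byte 8:  78 ^ 129 = 207
byte 9: 171 ^ 225 =  74
byte 10:  58 ^  74 = 112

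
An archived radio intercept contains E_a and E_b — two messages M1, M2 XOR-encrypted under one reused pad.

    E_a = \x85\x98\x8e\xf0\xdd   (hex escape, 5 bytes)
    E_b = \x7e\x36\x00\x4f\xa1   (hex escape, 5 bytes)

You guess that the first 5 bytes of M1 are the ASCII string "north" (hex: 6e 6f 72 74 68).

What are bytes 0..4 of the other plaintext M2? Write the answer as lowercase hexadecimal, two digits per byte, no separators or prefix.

95c1fccb14

First, E_a ⊕ E_b = (M1 ⊕ K) ⊕ (M2 ⊕ K) = M1 ⊕ M2, so the key drops out. Then M2 = (M1 ⊕ M2) ⊕ M1 over the first 5 bytes.
byte 0: (85 ⊕ 7e) ⊕ 6e = fb ⊕ 6e = 95
byte 1: (98 ⊕ 36) ⊕ 6f = ae ⊕ 6f = c1
byte 2: (8e ⊕ 00) ⊕ 72 = 8e ⊕ 72 = fc
byte 3: (f0 ⊕ 4f) ⊕ 74 = bf ⊕ 74 = cb
byte 4: (dd ⊕ a1) ⊕ 68 = 7c ⊕ 68 = 14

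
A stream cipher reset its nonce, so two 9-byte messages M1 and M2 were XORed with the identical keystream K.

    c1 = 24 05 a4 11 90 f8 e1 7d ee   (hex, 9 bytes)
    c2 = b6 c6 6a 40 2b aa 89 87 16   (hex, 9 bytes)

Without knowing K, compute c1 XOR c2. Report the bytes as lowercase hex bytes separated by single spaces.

c1 ⊕ c2 = (M1 ⊕ K) ⊕ (M2 ⊕ K) = M1 ⊕ M2 — the shared key cancels under XOR.
byte 0: 24 ⊕ b6 = 92
byte 1: 05 ⊕ c6 = c3
byte 2: a4 ⊕ 6a = ce
byte 3: 11 ⊕ 40 = 51
byte 4: 90 ⊕ 2b = bb
byte 5: f8 ⊕ aa = 52
byte 6: e1 ⊕ 89 = 68
byte 7: 7d ⊕ 87 = fa
byte 8: ee ⊕ 16 = f8

92 c3 ce 51 bb 52 68 fa f8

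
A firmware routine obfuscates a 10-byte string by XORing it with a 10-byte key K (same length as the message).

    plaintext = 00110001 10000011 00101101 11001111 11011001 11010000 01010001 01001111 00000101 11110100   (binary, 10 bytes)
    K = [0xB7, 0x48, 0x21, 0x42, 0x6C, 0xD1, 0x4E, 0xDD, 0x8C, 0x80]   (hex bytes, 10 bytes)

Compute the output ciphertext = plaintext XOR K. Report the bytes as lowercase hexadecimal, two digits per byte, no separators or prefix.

byte 0: 31 ^ b7 = 86
byte 1: 83 ^ 48 = cb
byte 2: 2d ^ 21 = 0c
byte 3: cf ^ 42 = 8d
byte 4: d9 ^ 6c = b5
byte 5: d0 ^ d1 = 01
byte 6: 51 ^ 4e = 1f
byte 7: 4f ^ dd = 92
byte 8: 05 ^ 8c = 89
byte 9: f4 ^ 80 = 74

86cb0c8db5011f928974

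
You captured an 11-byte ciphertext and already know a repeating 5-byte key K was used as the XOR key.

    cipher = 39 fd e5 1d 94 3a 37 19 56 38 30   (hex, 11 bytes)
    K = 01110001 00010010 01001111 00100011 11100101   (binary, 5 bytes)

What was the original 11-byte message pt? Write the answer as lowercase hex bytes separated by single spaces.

48 ef aa 3e 71 4b 25 56 75 dd 41

The 5-byte key repeats, so the effective keystream is 71 12 4f 23 e5 71 12 4f 23 e5 71.
byte 0: 00111001 xor 01110001 = 01001000
byte 1: 11111101 xor 00010010 = 11101111
byte 2: 11100101 xor 01001111 = 10101010
byte 3: 00011101 xor 00100011 = 00111110
byte 4: 10010100 xor 11100101 = 01110001
byte 5: 00111010 xor 01110001 = 01001011
byte 6: 00110111 xor 00010010 = 00100101
byte 7: 00011001 xor 01001111 = 01010110
byte 8: 01010110 xor 00100011 = 01110101
byte 9: 00111000 xor 11100101 = 11011101
byte 10: 00110000 xor 01110001 = 01000001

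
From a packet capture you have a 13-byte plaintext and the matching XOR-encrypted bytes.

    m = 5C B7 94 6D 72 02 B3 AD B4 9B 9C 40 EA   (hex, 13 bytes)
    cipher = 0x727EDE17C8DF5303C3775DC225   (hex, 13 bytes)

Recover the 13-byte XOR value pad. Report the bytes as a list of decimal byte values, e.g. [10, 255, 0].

Since cipher = m ⊕ pad, XORing both sides with m gives pad = m ⊕ cipher.
byte 0: 01011100 XOR 01110010 = 00101110
byte 1: 10110111 XOR 01111110 = 11001001
byte 2: 10010100 XOR 11011110 = 01001010
byte 3: 01101101 XOR 00010111 = 01111010
byte 4: 01110010 XOR 11001000 = 10111010
byte 5: 00000010 XOR 11011111 = 11011101
byte 6: 10110011 XOR 01010011 = 11100000
byte 7: 10101101 XOR 00000011 = 10101110
byte 8: 10110100 XOR 11000011 = 01110111
byte 9: 10011011 XOR 01110111 = 11101100
byte 10: 10011100 XOR 01011101 = 11000001
byte 11: 01000000 XOR 11000010 = 10000010
byte 12: 11101010 XOR 00100101 = 11001111

[46, 201, 74, 122, 186, 221, 224, 174, 119, 236, 193, 130, 207]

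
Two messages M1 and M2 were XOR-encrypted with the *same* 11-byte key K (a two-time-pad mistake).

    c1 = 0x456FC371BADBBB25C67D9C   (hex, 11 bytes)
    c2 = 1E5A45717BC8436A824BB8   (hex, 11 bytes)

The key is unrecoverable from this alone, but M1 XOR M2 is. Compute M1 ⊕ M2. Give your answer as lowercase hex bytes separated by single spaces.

c1 ⊕ c2 = (M1 ⊕ K) ⊕ (M2 ⊕ K) = M1 ⊕ M2 — the shared key cancels under XOR.
 69 ^  30 =  91
111 ^  90 =  53
195 ^  69 = 134
113 ^ 113 =   0
186 ^ 123 = 193
219 ^ 200 =  19
187 ^  67 = 248
 37 ^ 106 =  79
198 ^ 130 =  68
125 ^  75 =  54
156 ^ 184 =  36

5b 35 86 00 c1 13 f8 4f 44 36 24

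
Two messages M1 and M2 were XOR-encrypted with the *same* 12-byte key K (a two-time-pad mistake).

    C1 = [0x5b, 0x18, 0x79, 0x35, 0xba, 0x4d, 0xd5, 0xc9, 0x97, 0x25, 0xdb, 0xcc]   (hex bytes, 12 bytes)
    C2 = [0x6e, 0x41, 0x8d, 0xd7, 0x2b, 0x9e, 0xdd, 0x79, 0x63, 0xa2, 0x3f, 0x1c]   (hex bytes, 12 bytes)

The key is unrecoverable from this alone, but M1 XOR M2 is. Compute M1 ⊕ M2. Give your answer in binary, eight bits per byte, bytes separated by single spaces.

00110101 01011001 11110100 11100010 10010001 11010011 00001000 10110000 11110100 10000111 11100100 11010000

C1 ⊕ C2 = (M1 ⊕ K) ⊕ (M2 ⊕ K) = M1 ⊕ M2 — the shared key cancels under XOR.
byte 0: 5b xor 6e = 35
byte 1: 18 xor 41 = 59
byte 2: 79 xor 8d = f4
byte 3: 35 xor d7 = e2
byte 4: ba xor 2b = 91
byte 5: 4d xor 9e = d3
byte 6: d5 xor dd = 08
byte 7: c9 xor 79 = b0
byte 8: 97 xor 63 = f4
byte 9: 25 xor a2 = 87
byte 10: db xor 3f = e4
byte 11: cc xor 1c = d0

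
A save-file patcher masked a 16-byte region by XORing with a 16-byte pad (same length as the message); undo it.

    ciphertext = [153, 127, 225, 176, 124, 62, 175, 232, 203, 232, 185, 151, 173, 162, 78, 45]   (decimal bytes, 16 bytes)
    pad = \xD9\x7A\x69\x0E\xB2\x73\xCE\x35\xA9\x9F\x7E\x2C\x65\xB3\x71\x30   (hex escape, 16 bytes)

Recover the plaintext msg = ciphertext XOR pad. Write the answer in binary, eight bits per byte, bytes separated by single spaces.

01000000 00000101 10001000 10111110 11001110 01001101 01100001 11011101 01100010 01110111 11000111 10111011 11001000 00010001 00111111 00011101

XOR is its own inverse, so applying the key byte-wise gives the result directly.
99 ⊕ d9 = 40
7f ⊕ 7a = 05
e1 ⊕ 69 = 88
b0 ⊕ 0e = be
7c ⊕ b2 = ce
3e ⊕ 73 = 4d
af ⊕ ce = 61
e8 ⊕ 35 = dd
cb ⊕ a9 = 62
e8 ⊕ 9f = 77
b9 ⊕ 7e = c7
97 ⊕ 2c = bb
ad ⊕ 65 = c8
a2 ⊕ b3 = 11
4e ⊕ 71 = 3f
2d ⊕ 30 = 1d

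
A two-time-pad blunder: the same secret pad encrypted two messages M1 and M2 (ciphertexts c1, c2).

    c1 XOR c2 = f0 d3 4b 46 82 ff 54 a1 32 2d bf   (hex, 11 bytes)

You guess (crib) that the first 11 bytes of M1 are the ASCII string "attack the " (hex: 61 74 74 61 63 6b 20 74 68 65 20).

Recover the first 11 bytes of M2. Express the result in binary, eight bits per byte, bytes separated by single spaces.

Since c1 ⊕ c2 = M1 ⊕ M2, XORing with the guessed M1 bytes yields the corresponding M2 bytes: M2 = (c1 ⊕ c2) ⊕ M1.
f0 ⊕ 61 = 91
d3 ⊕ 74 = a7
4b ⊕ 74 = 3f
46 ⊕ 61 = 27
82 ⊕ 63 = e1
ff ⊕ 6b = 94
54 ⊕ 20 = 74
a1 ⊕ 74 = d5
32 ⊕ 68 = 5a
2d ⊕ 65 = 48
bf ⊕ 20 = 9f

10010001 10100111 00111111 00100111 11100001 10010100 01110100 11010101 01011010 01001000 10011111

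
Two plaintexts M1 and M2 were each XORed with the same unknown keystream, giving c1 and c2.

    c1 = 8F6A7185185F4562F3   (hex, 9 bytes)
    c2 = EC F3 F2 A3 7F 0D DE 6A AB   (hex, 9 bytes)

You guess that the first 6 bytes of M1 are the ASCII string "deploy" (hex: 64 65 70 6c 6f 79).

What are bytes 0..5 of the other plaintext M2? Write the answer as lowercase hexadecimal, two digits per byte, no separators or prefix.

First, c1 ⊕ c2 = (M1 ⊕ K) ⊕ (M2 ⊕ K) = M1 ⊕ M2, so the key drops out. Then M2 = (M1 ⊕ M2) ⊕ M1 over the first 6 bytes.
byte 0: (8f ^ ec) ^ 64 = 63 ^ 64 = 07
byte 1: (6a ^ f3) ^ 65 = 99 ^ 65 = fc
byte 2: (71 ^ f2) ^ 70 = 83 ^ 70 = f3
byte 3: (85 ^ a3) ^ 6c = 26 ^ 6c = 4a
byte 4: (18 ^ 7f) ^ 6f = 67 ^ 6f = 08
byte 5: (5f ^ 0d) ^ 79 = 52 ^ 79 = 2b

07fcf34a082b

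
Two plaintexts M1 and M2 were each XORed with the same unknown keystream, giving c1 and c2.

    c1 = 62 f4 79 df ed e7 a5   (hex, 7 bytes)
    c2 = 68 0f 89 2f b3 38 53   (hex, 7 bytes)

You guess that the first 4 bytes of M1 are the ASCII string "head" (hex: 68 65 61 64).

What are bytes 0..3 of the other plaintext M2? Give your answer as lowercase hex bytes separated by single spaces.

First, c1 ⊕ c2 = (M1 ⊕ K) ⊕ (M2 ⊕ K) = M1 ⊕ M2, so the key drops out. Then M2 = (M1 ⊕ M2) ⊕ M1 over the first 4 bytes.
byte 0: (62 ^ 68) ^ 68 = 0a ^ 68 = 62
byte 1: (f4 ^ 0f) ^ 65 = fb ^ 65 = 9e
byte 2: (79 ^ 89) ^ 61 = f0 ^ 61 = 91
byte 3: (df ^ 2f) ^ 64 = f0 ^ 64 = 94

62 9e 91 94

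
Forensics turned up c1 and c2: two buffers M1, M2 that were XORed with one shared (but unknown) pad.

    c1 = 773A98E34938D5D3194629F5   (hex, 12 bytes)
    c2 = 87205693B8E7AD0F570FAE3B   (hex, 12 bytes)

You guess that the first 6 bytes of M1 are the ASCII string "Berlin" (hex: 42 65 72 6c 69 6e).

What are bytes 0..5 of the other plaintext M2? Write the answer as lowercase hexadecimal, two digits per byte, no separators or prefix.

First, c1 ⊕ c2 = (M1 ⊕ K) ⊕ (M2 ⊕ K) = M1 ⊕ M2, so the key drops out. Then M2 = (M1 ⊕ M2) ⊕ M1 over the first 6 bytes.
byte 0: (77 ⊕ 87) ⊕ 42 = f0 ⊕ 42 = b2
byte 1: (3a ⊕ 20) ⊕ 65 = 1a ⊕ 65 = 7f
byte 2: (98 ⊕ 56) ⊕ 72 = ce ⊕ 72 = bc
byte 3: (e3 ⊕ 93) ⊕ 6c = 70 ⊕ 6c = 1c
byte 4: (49 ⊕ b8) ⊕ 69 = f1 ⊕ 69 = 98
byte 5: (38 ⊕ e7) ⊕ 6e = df ⊕ 6e = b1

b27fbc1c98b1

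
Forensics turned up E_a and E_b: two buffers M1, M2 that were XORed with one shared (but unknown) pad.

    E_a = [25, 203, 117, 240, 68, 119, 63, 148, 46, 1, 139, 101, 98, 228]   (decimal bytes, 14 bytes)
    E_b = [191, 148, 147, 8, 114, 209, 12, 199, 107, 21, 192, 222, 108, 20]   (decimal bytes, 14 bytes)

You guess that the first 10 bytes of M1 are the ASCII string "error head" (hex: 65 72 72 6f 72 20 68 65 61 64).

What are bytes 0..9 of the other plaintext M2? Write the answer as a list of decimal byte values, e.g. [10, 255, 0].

First, E_a ⊕ E_b = (M1 ⊕ K) ⊕ (M2 ⊕ K) = M1 ⊕ M2, so the key drops out. Then M2 = (M1 ⊕ M2) ⊕ M1 over the first 10 bytes.
byte 0: (19 ^ bf) ^ 65 = a6 ^ 65 = c3
byte 1: (cb ^ 94) ^ 72 = 5f ^ 72 = 2d
byte 2: (75 ^ 93) ^ 72 = e6 ^ 72 = 94
byte 3: (f0 ^ 08) ^ 6f = f8 ^ 6f = 97
byte 4: (44 ^ 72) ^ 72 = 36 ^ 72 = 44
byte 5: (77 ^ d1) ^ 20 = a6 ^ 20 = 86
byte 6: (3f ^ 0c) ^ 68 = 33 ^ 68 = 5b
byte 7: (94 ^ c7) ^ 65 = 53 ^ 65 = 36
byte 8: (2e ^ 6b) ^ 61 = 45 ^ 61 = 24
byte 9: (01 ^ 15) ^ 64 = 14 ^ 64 = 70

[195, 45, 148, 151, 68, 134, 91, 54, 36, 112]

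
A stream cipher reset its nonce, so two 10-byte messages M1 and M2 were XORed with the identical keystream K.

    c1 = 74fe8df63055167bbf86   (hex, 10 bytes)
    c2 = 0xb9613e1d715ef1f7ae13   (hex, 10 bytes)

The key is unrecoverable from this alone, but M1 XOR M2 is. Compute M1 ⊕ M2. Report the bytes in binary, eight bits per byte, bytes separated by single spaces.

11001101 10011111 10110011 11101011 01000001 00001011 11100111 10001100 00010001 10010101

c1 ⊕ c2 = (M1 ⊕ K) ⊕ (M2 ⊕ K) = M1 ⊕ M2 — the shared key cancels under XOR.
74 xor b9 = cd
fe xor 61 = 9f
8d xor 3e = b3
f6 xor 1d = eb
30 xor 71 = 41
55 xor 5e = 0b
16 xor f1 = e7
7b xor f7 = 8c
bf xor ae = 11
86 xor 13 = 95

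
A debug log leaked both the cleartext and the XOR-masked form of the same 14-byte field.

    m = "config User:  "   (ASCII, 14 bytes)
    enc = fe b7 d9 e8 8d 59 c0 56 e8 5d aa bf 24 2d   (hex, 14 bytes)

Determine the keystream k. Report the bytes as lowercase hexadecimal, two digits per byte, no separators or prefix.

Since enc = m ⊕ k, XORing both sides with m gives k = m ⊕ enc.
 99 XOR 254 = 157
111 XOR 183 = 216
110 XOR 217 = 183
102 XOR 232 = 142
105 XOR 141 = 228
103 XOR  89 =  62
 32 XOR 192 = 224
 85 XOR  86 =   3
115 XOR 232 = 155
101 XOR  93 =  56
114 XOR 170 = 216
 58 XOR 191 = 133
 32 XOR  36 =   4
 32 XOR  45 =  13

9dd8b78ee43ee0039b38d885040d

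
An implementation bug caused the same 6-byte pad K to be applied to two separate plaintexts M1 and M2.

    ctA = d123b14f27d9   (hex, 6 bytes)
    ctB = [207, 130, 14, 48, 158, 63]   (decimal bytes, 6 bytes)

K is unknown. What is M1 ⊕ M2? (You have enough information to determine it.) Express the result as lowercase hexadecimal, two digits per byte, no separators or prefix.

ctA ⊕ ctB = (M1 ⊕ K) ⊕ (M2 ⊕ K) = M1 ⊕ M2 — the shared key cancels under XOR.
byte 0: d1 ^ cf = 1e
byte 1: 23 ^ 82 = a1
byte 2: b1 ^ 0e = bf
byte 3: 4f ^ 30 = 7f
byte 4: 27 ^ 9e = b9
byte 5: d9 ^ 3f = e6

1ea1bf7fb9e6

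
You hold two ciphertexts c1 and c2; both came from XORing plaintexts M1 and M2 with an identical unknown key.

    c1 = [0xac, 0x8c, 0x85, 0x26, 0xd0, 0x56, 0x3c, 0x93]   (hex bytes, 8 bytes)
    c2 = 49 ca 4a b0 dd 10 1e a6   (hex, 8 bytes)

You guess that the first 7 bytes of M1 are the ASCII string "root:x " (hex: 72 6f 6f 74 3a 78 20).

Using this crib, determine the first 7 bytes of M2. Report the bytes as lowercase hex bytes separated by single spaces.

97 29 a0 e2 37 3e 02

First, c1 ⊕ c2 = (M1 ⊕ K) ⊕ (M2 ⊕ K) = M1 ⊕ M2, so the key drops out. Then M2 = (M1 ⊕ M2) ⊕ M1 over the first 7 bytes.
byte 0: (ac ⊕ 49) ⊕ 72 = e5 ⊕ 72 = 97
byte 1: (8c ⊕ ca) ⊕ 6f = 46 ⊕ 6f = 29
byte 2: (85 ⊕ 4a) ⊕ 6f = cf ⊕ 6f = a0
byte 3: (26 ⊕ b0) ⊕ 74 = 96 ⊕ 74 = e2
byte 4: (d0 ⊕ dd) ⊕ 3a = 0d ⊕ 3a = 37
byte 5: (56 ⊕ 10) ⊕ 78 = 46 ⊕ 78 = 3e
byte 6: (3c ⊕ 1e) ⊕ 20 = 22 ⊕ 20 = 02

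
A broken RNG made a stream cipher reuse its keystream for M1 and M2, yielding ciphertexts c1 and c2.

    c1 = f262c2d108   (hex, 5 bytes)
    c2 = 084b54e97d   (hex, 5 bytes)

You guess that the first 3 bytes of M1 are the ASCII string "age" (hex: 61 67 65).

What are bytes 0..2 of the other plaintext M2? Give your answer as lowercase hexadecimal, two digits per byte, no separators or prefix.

First, c1 ⊕ c2 = (M1 ⊕ K) ⊕ (M2 ⊕ K) = M1 ⊕ M2, so the key drops out. Then M2 = (M1 ⊕ M2) ⊕ M1 over the first 3 bytes.
byte 0: (f2 XOR 08) XOR 61 = fa XOR 61 = 9b
byte 1: (62 XOR 4b) XOR 67 = 29 XOR 67 = 4e
byte 2: (c2 XOR 54) XOR 65 = 96 XOR 65 = f3

9b4ef3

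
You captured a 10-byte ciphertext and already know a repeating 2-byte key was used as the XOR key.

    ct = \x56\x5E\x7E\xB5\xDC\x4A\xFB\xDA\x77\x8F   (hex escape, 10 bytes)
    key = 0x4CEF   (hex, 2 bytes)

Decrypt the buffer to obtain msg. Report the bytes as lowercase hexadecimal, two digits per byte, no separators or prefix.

The 2-byte key repeats, so the effective keystream is 4c ef 4c ef 4c ef 4c ef 4c ef.
byte 0: 56 ⊕ 4c = 1a
byte 1: 5e ⊕ ef = b1
byte 2: 7e ⊕ 4c = 32
byte 3: b5 ⊕ ef = 5a
byte 4: dc ⊕ 4c = 90
byte 5: 4a ⊕ ef = a5
byte 6: fb ⊕ 4c = b7
byte 7: da ⊕ ef = 35
byte 8: 77 ⊕ 4c = 3b
byte 9: 8f ⊕ ef = 60

1ab1325a90a5b7353b60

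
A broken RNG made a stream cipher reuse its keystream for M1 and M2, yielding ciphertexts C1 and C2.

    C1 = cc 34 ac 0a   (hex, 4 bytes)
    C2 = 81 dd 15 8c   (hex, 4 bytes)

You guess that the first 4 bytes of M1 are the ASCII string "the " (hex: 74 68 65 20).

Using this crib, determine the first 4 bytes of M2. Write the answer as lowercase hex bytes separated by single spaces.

First, C1 ⊕ C2 = (M1 ⊕ K) ⊕ (M2 ⊕ K) = M1 ⊕ M2, so the key drops out. Then M2 = (M1 ⊕ M2) ⊕ M1 over the first 4 bytes.
byte 0: (cc xor 81) xor 74 = 4d xor 74 = 39
byte 1: (34 xor dd) xor 68 = e9 xor 68 = 81
byte 2: (ac xor 15) xor 65 = b9 xor 65 = dc
byte 3: (0a xor 8c) xor 20 = 86 xor 20 = a6

39 81 dc a6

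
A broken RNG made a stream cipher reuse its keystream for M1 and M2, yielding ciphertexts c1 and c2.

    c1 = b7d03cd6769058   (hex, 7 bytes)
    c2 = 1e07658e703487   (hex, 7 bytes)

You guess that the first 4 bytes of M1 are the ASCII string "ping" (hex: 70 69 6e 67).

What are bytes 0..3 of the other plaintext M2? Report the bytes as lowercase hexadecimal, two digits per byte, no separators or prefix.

First, c1 ⊕ c2 = (M1 ⊕ K) ⊕ (M2 ⊕ K) = M1 ⊕ M2, so the key drops out. Then M2 = (M1 ⊕ M2) ⊕ M1 over the first 4 bytes.
byte 0: (b7 ^ 1e) ^ 70 = a9 ^ 70 = d9
byte 1: (d0 ^ 07) ^ 69 = d7 ^ 69 = be
byte 2: (3c ^ 65) ^ 6e = 59 ^ 6e = 37
byte 3: (d6 ^ 8e) ^ 67 = 58 ^ 67 = 3f

d9be373f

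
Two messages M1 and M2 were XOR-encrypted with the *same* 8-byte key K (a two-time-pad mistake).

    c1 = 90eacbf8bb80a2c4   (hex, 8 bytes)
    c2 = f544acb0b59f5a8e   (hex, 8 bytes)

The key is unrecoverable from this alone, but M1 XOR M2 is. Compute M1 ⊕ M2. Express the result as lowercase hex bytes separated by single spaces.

c1 ⊕ c2 = (M1 ⊕ K) ⊕ (M2 ⊕ K) = M1 ⊕ M2 — the shared key cancels under XOR.
144 XOR 245 = 101
234 XOR  68 = 174
203 XOR 172 = 103
248 XOR 176 =  72
187 XOR 181 =  14
128 XOR 159 =  31
162 XOR  90 = 248
196 XOR 142 =  74

65 ae 67 48 0e 1f f8 4a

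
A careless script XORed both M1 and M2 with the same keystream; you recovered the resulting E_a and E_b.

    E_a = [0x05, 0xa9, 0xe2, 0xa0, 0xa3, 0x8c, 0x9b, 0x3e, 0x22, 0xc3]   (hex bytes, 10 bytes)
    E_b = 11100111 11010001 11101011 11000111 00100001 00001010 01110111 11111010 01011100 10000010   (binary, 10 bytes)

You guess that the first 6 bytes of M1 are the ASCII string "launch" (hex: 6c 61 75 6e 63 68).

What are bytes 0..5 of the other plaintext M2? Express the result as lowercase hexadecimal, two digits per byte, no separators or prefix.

8e197c09e1ee

First, E_a ⊕ E_b = (M1 ⊕ K) ⊕ (M2 ⊕ K) = M1 ⊕ M2, so the key drops out. Then M2 = (M1 ⊕ M2) ⊕ M1 over the first 6 bytes.
byte 0: (05 xor e7) xor 6c = e2 xor 6c = 8e
byte 1: (a9 xor d1) xor 61 = 78 xor 61 = 19
byte 2: (e2 xor eb) xor 75 = 09 xor 75 = 7c
byte 3: (a0 xor c7) xor 6e = 67 xor 6e = 09
byte 4: (a3 xor 21) xor 63 = 82 xor 63 = e1
byte 5: (8c xor 0a) xor 68 = 86 xor 68 = ee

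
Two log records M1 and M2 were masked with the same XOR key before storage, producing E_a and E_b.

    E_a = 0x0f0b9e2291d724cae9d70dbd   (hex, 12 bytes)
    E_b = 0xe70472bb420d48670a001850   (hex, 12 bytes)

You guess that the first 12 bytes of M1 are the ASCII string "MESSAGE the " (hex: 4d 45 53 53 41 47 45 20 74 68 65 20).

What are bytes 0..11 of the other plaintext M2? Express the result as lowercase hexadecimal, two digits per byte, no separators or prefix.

a54abfca929d298d97bf70cd

First, E_a ⊕ E_b = (M1 ⊕ K) ⊕ (M2 ⊕ K) = M1 ⊕ M2, so the key drops out. Then M2 = (M1 ⊕ M2) ⊕ M1 over the first 12 bytes.
byte 0: (0f XOR e7) XOR 4d = e8 XOR 4d = a5
byte 1: (0b XOR 04) XOR 45 = 0f XOR 45 = 4a
byte 2: (9e XOR 72) XOR 53 = ec XOR 53 = bf
byte 3: (22 XOR bb) XOR 53 = 99 XOR 53 = ca
byte 4: (91 XOR 42) XOR 41 = d3 XOR 41 = 92
byte 5: (d7 XOR 0d) XOR 47 = da XOR 47 = 9d
byte 6: (24 XOR 48) XOR 45 = 6c XOR 45 = 29
byte 7: (ca XOR 67) XOR 20 = ad XOR 20 = 8d
byte 8: (e9 XOR 0a) XOR 74 = e3 XOR 74 = 97
byte 9: (d7 XOR 00) XOR 68 = d7 XOR 68 = bf
byte 10: (0d XOR 18) XOR 65 = 15 XOR 65 = 70
byte 11: (bd XOR 50) XOR 20 = ed XOR 20 = cd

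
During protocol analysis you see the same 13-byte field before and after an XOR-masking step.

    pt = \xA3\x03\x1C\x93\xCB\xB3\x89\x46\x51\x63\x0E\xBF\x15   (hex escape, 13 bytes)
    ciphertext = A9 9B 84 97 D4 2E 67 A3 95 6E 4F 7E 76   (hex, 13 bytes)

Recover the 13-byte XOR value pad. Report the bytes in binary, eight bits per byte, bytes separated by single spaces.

Since ciphertext = pt ⊕ pad, XORing both sides with pt gives pad = pt ⊕ ciphertext.
a3 xor a9 = 0a
03 xor 9b = 98
1c xor 84 = 98
93 xor 97 = 04
cb xor d4 = 1f
b3 xor 2e = 9d
89 xor 67 = ee
46 xor a3 = e5
51 xor 95 = c4
63 xor 6e = 0d
0e xor 4f = 41
bf xor 7e = c1
15 xor 76 = 63

00001010 10011000 10011000 00000100 00011111 10011101 11101110 11100101 11000100 00001101 01000001 11000001 01100011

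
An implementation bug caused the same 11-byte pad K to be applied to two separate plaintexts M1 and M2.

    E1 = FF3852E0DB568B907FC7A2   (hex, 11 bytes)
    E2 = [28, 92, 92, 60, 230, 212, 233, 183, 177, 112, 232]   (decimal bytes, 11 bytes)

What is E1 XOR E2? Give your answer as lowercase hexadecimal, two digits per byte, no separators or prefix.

E1 ⊕ E2 = (M1 ⊕ K) ⊕ (M2 ⊕ K) = M1 ⊕ M2 — the shared key cancels under XOR.
ff ⊕ 1c = e3
38 ⊕ 5c = 64
52 ⊕ 5c = 0e
e0 ⊕ 3c = dc
db ⊕ e6 = 3d
56 ⊕ d4 = 82
8b ⊕ e9 = 62
90 ⊕ b7 = 27
7f ⊕ b1 = ce
c7 ⊕ 70 = b7
a2 ⊕ e8 = 4a

e3640edc3d826227ceb74a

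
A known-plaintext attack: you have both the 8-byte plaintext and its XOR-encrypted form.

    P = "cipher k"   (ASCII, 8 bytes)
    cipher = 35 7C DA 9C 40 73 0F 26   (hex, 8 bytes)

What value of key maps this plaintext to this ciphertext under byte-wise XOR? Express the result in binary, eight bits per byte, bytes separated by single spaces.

01010110 00010101 10101010 11110100 00100101 00000001 00101111 01001101

Since cipher = P ⊕ key, XORing both sides with P gives key = P ⊕ cipher.
byte 0: 01100011 ⊕ 00110101 = 01010110
byte 1: 01101001 ⊕ 01111100 = 00010101
byte 2: 01110000 ⊕ 11011010 = 10101010
byte 3: 01101000 ⊕ 10011100 = 11110100
byte 4: 01100101 ⊕ 01000000 = 00100101
byte 5: 01110010 ⊕ 01110011 = 00000001
byte 6: 00100000 ⊕ 00001111 = 00101111
byte 7: 01101011 ⊕ 00100110 = 01001101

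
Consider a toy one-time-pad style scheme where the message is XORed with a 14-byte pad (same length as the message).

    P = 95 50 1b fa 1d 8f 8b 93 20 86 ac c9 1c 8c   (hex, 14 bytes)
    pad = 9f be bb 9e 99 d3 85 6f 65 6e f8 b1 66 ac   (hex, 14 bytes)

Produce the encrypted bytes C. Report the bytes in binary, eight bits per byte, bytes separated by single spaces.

95 ⊕ 9f = 0a
50 ⊕ be = ee
1b ⊕ bb = a0
fa ⊕ 9e = 64
1d ⊕ 99 = 84
8f ⊕ d3 = 5c
8b ⊕ 85 = 0e
93 ⊕ 6f = fc
20 ⊕ 65 = 45
86 ⊕ 6e = e8
ac ⊕ f8 = 54
c9 ⊕ b1 = 78
1c ⊕ 66 = 7a
8c ⊕ ac = 20

00001010 11101110 10100000 01100100 10000100 01011100 00001110 11111100 01000101 11101000 01010100 01111000 01111010 00100000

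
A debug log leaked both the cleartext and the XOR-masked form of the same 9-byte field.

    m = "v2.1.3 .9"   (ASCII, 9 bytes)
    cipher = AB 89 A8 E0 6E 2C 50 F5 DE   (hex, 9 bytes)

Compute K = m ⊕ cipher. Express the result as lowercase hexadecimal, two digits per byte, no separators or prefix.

ddbb86d1401f70dbe7

Since cipher = m ⊕ K, XORing both sides with m gives K = m ⊕ cipher.
76 ^ ab = dd
32 ^ 89 = bb
2e ^ a8 = 86
31 ^ e0 = d1
2e ^ 6e = 40
33 ^ 2c = 1f
20 ^ 50 = 70
2e ^ f5 = db
39 ^ de = e7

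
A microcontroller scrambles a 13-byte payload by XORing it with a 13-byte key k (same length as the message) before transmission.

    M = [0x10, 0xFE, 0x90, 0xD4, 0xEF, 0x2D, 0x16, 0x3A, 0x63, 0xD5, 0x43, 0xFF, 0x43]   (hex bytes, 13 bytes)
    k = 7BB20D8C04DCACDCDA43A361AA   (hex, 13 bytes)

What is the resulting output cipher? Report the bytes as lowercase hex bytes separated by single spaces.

6b 4c 9d 58 eb f1 ba e6 b9 96 e0 9e e9

byte 0: 10 ⊕ 7b = 6b
byte 1: fe ⊕ b2 = 4c
byte 2: 90 ⊕ 0d = 9d
byte 3: d4 ⊕ 8c = 58
byte 4: ef ⊕ 04 = eb
byte 5: 2d ⊕ dc = f1
byte 6: 16 ⊕ ac = ba
byte 7: 3a ⊕ dc = e6
byte 8: 63 ⊕ da = b9
byte 9: d5 ⊕ 43 = 96
byte 10: 43 ⊕ a3 = e0
byte 11: ff ⊕ 61 = 9e
byte 12: 43 ⊕ aa = e9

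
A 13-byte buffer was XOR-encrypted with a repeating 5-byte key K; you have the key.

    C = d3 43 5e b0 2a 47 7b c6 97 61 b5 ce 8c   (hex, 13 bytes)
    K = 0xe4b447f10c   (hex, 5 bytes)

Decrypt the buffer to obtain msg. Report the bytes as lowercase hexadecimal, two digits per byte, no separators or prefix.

The 5-byte key repeats, so the effective keystream is e4 b4 47 f1 0c e4 b4 47 f1 0c e4 b4 47.
byte 0: 11010011 XOR 11100100 = 00110111
byte 1: 01000011 XOR 10110100 = 11110111
byte 2: 01011110 XOR 01000111 = 00011001
byte 3: 10110000 XOR 11110001 = 01000001
byte 4: 00101010 XOR 00001100 = 00100110
byte 5: 01000111 XOR 11100100 = 10100011
byte 6: 01111011 XOR 10110100 = 11001111
byte 7: 11000110 XOR 01000111 = 10000001
byte 8: 10010111 XOR 11110001 = 01100110
byte 9: 01100001 XOR 00001100 = 01101101
byte 10: 10110101 XOR 11100100 = 01010001
byte 11: 11001110 XOR 10110100 = 01111010
byte 12: 10001100 XOR 01000111 = 11001011

37f7194126a3cf81666d517acb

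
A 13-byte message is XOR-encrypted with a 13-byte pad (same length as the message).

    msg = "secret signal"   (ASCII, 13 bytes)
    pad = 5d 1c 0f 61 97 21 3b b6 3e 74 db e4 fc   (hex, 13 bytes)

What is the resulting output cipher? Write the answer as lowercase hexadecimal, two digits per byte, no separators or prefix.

01110011 XOR 01011101 = 00101110
01100101 XOR 00011100 = 01111001
01100011 XOR 00001111 = 01101100
01110010 XOR 01100001 = 00010011
01100101 XOR 10010111 = 11110010
01110100 XOR 00100001 = 01010101
00100000 XOR 00111011 = 00011011
01110011 XOR 10110110 = 11000101
01101001 XOR 00111110 = 01010111
01100111 XOR 01110100 = 00010011
01101110 XOR 11011011 = 10110101
01100001 XOR 11100100 = 10000101
01101100 XOR 11111100 = 10010000

2e796c13f2551bc55713b58590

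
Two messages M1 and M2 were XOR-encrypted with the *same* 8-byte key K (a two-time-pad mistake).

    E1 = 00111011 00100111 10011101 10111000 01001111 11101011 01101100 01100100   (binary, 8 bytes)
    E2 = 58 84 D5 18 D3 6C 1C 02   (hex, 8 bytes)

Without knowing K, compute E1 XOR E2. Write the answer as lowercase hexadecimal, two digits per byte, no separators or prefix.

E1 ⊕ E2 = (M1 ⊕ K) ⊕ (M2 ⊕ K) = M1 ⊕ M2 — the shared key cancels under XOR.
byte 0: 3b ⊕ 58 = 63
byte 1: 27 ⊕ 84 = a3
byte 2: 9d ⊕ d5 = 48
byte 3: b8 ⊕ 18 = a0
byte 4: 4f ⊕ d3 = 9c
byte 5: eb ⊕ 6c = 87
byte 6: 6c ⊕ 1c = 70
byte 7: 64 ⊕ 02 = 66

63a348a09c877066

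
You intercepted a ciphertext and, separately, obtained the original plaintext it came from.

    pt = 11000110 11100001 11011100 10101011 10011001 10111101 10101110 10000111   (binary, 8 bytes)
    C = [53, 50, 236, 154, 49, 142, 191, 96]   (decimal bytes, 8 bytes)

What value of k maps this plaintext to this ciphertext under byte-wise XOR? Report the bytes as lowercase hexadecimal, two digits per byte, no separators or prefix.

f3d33031a83311e7

Since C = pt ⊕ k, XORing both sides with pt gives k = pt ⊕ C.
198 ⊕  53 = 243
225 ⊕  50 = 211
220 ⊕ 236 =  48
171 ⊕ 154 =  49
153 ⊕  49 = 168
189 ⊕ 142 =  51
174 ⊕ 191 =  17
135 ⊕  96 = 231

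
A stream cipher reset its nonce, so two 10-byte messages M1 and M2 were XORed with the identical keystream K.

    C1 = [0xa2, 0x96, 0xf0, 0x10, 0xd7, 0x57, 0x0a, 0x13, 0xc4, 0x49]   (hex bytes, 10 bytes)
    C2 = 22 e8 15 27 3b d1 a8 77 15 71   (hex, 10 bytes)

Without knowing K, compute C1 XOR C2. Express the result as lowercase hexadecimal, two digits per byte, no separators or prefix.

C1 ⊕ C2 = (M1 ⊕ K) ⊕ (M2 ⊕ K) = M1 ⊕ M2 — the shared key cancels under XOR.
a2 ⊕ 22 = 80
96 ⊕ e8 = 7e
f0 ⊕ 15 = e5
10 ⊕ 27 = 37
d7 ⊕ 3b = ec
57 ⊕ d1 = 86
0a ⊕ a8 = a2
13 ⊕ 77 = 64
c4 ⊕ 15 = d1
49 ⊕ 71 = 38

807ee537ec86a264d138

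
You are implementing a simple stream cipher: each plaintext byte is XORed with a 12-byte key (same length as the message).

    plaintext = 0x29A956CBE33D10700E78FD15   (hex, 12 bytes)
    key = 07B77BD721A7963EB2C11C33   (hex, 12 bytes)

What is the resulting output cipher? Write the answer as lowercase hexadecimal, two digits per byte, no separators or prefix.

2e1e2d1cc29a864ebcb9e126

XOR is its own inverse, so applying the key byte-wise gives the result directly.
29 xor 07 = 2e
a9 xor b7 = 1e
56 xor 7b = 2d
cb xor d7 = 1c
e3 xor 21 = c2
3d xor a7 = 9a
10 xor 96 = 86
70 xor 3e = 4e
0e xor b2 = bc
78 xor c1 = b9
fd xor 1c = e1
15 xor 33 = 26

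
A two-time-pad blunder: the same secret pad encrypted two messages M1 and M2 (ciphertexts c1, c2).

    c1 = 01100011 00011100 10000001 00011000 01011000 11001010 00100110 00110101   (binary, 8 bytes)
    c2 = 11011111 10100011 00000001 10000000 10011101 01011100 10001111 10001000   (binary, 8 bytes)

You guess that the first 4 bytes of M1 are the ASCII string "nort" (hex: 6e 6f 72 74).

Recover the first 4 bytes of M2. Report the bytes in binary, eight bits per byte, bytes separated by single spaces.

11010010 11010000 11110010 11101100

First, c1 ⊕ c2 = (M1 ⊕ K) ⊕ (M2 ⊕ K) = M1 ⊕ M2, so the key drops out. Then M2 = (M1 ⊕ M2) ⊕ M1 over the first 4 bytes.
byte 0: (63 ⊕ df) ⊕ 6e = bc ⊕ 6e = d2
byte 1: (1c ⊕ a3) ⊕ 6f = bf ⊕ 6f = d0
byte 2: (81 ⊕ 01) ⊕ 72 = 80 ⊕ 72 = f2
byte 3: (18 ⊕ 80) ⊕ 74 = 98 ⊕ 74 = ec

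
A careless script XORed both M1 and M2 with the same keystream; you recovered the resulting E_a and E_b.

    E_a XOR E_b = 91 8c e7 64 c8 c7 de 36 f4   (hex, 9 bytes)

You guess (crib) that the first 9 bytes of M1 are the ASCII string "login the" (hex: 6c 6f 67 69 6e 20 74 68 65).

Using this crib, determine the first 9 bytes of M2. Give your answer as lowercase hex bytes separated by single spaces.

Since E_a ⊕ E_b = M1 ⊕ M2, XORing with the guessed M1 bytes yields the corresponding M2 bytes: M2 = (E_a ⊕ E_b) ⊕ M1.
10010001 ^ 01101100 = 11111101
10001100 ^ 01101111 = 11100011
11100111 ^ 01100111 = 10000000
01100100 ^ 01101001 = 00001101
11001000 ^ 01101110 = 10100110
11000111 ^ 00100000 = 11100111
11011110 ^ 01110100 = 10101010
00110110 ^ 01101000 = 01011110
11110100 ^ 01100101 = 10010001

fd e3 80 0d a6 e7 aa 5e 91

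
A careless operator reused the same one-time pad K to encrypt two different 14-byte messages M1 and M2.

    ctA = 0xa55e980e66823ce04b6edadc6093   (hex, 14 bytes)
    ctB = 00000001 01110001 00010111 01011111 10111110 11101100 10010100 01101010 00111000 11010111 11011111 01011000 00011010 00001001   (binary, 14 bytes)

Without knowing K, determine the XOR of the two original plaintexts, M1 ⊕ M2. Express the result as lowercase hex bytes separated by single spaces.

ctA ⊕ ctB = (M1 ⊕ K) ⊕ (M2 ⊕ K) = M1 ⊕ M2 — the shared key cancels under XOR.
a5 XOR 01 = a4
5e XOR 71 = 2f
98 XOR 17 = 8f
0e XOR 5f = 51
66 XOR be = d8
82 XOR ec = 6e
3c XOR 94 = a8
e0 XOR 6a = 8a
4b XOR 38 = 73
6e XOR d7 = b9
da XOR df = 05
dc XOR 58 = 84
60 XOR 1a = 7a
93 XOR 09 = 9a

a4 2f 8f 51 d8 6e a8 8a 73 b9 05 84 7a 9a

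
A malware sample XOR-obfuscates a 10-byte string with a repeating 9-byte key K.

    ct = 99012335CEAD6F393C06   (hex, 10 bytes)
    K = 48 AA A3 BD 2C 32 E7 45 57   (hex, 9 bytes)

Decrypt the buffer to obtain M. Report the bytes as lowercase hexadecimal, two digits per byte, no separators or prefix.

d1ab8088e29f887c6b4e

The 9-byte key repeats, so the effective keystream is 48 aa a3 bd 2c 32 e7 45 57 48.
byte 0: 99 xor 48 = d1
byte 1: 01 xor aa = ab
byte 2: 23 xor a3 = 80
byte 3: 35 xor bd = 88
byte 4: ce xor 2c = e2
byte 5: ad xor 32 = 9f
byte 6: 6f xor e7 = 88
byte 7: 39 xor 45 = 7c
byte 8: 3c xor 57 = 6b
byte 9: 06 xor 48 = 4e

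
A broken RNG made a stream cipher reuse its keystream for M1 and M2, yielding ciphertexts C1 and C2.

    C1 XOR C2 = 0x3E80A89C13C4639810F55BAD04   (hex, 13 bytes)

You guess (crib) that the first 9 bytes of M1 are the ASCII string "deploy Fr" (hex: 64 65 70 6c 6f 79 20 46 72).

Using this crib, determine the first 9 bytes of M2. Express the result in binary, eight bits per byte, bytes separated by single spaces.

Since C1 ⊕ C2 = M1 ⊕ M2, XORing with the guessed M1 bytes yields the corresponding M2 bytes: M2 = (C1 ⊕ C2) ⊕ M1.
3e ⊕ 64 = 5a
80 ⊕ 65 = e5
a8 ⊕ 70 = d8
9c ⊕ 6c = f0
13 ⊕ 6f = 7c
c4 ⊕ 79 = bd
63 ⊕ 20 = 43
98 ⊕ 46 = de
10 ⊕ 72 = 62

01011010 11100101 11011000 11110000 01111100 10111101 01000011 11011110 01100010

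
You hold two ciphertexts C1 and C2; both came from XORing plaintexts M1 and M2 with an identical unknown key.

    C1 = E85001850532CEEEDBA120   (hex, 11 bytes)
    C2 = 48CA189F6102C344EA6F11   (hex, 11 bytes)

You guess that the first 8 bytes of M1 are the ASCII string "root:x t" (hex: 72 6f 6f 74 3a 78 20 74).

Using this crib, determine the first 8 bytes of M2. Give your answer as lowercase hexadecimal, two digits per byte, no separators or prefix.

First, C1 ⊕ C2 = (M1 ⊕ K) ⊕ (M2 ⊕ K) = M1 ⊕ M2, so the key drops out. Then M2 = (M1 ⊕ M2) ⊕ M1 over the first 8 bytes.
byte 0: (e8 ⊕ 48) ⊕ 72 = a0 ⊕ 72 = d2
byte 1: (50 ⊕ ca) ⊕ 6f = 9a ⊕ 6f = f5
byte 2: (01 ⊕ 18) ⊕ 6f = 19 ⊕ 6f = 76
byte 3: (85 ⊕ 9f) ⊕ 74 = 1a ⊕ 74 = 6e
byte 4: (05 ⊕ 61) ⊕ 3a = 64 ⊕ 3a = 5e
byte 5: (32 ⊕ 02) ⊕ 78 = 30 ⊕ 78 = 48
byte 6: (ce ⊕ c3) ⊕ 20 = 0d ⊕ 20 = 2d
byte 7: (ee ⊕ 44) ⊕ 74 = aa ⊕ 74 = de

d2f5766e5e482dde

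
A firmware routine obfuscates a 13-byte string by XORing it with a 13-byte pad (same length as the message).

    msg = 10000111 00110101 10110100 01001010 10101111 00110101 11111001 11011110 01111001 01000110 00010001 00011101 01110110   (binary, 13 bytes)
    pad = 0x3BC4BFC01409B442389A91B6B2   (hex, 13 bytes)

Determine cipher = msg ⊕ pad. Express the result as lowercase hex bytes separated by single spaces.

bc f1 0b 8a bb 3c 4d 9c 41 dc 80 ab c4

XOR is its own inverse, so applying the key byte-wise gives the result directly.
135 ^  59 = 188
 53 ^ 196 = 241
180 ^ 191 =  11
 74 ^ 192 = 138
175 ^  20 = 187
 53 ^   9 =  60
249 ^ 180 =  77
222 ^  66 = 156
121 ^  56 =  65
 70 ^ 154 = 220
 17 ^ 145 = 128
 29 ^ 182 = 171
118 ^ 178 = 196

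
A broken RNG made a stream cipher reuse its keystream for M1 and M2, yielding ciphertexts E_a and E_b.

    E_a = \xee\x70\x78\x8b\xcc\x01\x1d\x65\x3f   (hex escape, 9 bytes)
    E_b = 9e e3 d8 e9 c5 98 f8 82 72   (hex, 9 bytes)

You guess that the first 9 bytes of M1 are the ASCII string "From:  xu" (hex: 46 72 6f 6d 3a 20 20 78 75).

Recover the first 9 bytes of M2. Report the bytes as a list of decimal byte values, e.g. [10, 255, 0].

First, E_a ⊕ E_b = (M1 ⊕ K) ⊕ (M2 ⊕ K) = M1 ⊕ M2, so the key drops out. Then M2 = (M1 ⊕ M2) ⊕ M1 over the first 9 bytes.
byte 0: (ee ⊕ 9e) ⊕ 46 = 70 ⊕ 46 = 36
byte 1: (70 ⊕ e3) ⊕ 72 = 93 ⊕ 72 = e1
byte 2: (78 ⊕ d8) ⊕ 6f = a0 ⊕ 6f = cf
byte 3: (8b ⊕ e9) ⊕ 6d = 62 ⊕ 6d = 0f
byte 4: (cc ⊕ c5) ⊕ 3a = 09 ⊕ 3a = 33
byte 5: (01 ⊕ 98) ⊕ 20 = 99 ⊕ 20 = b9
byte 6: (1d ⊕ f8) ⊕ 20 = e5 ⊕ 20 = c5
byte 7: (65 ⊕ 82) ⊕ 78 = e7 ⊕ 78 = 9f
byte 8: (3f ⊕ 72) ⊕ 75 = 4d ⊕ 75 = 38

[54, 225, 207, 15, 51, 185, 197, 159, 56]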